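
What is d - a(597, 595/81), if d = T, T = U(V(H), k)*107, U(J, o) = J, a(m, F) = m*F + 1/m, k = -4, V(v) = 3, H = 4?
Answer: -21837871/5373 ≈ -4064.4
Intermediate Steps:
a(m, F) = 1/m + F*m (a(m, F) = F*m + 1/m = 1/m + F*m)
T = 321 (T = 3*107 = 321)
d = 321
d - a(597, 595/81) = 321 - (1/597 + (595/81)*597) = 321 - (1/597 + 118405/27) = 321 - 1*23562604/5373 = 321 - 23562604/5373 = -21837871/5373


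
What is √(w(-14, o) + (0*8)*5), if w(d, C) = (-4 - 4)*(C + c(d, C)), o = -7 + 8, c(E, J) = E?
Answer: 2*√26 ≈ 10.198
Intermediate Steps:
o = 1
w(d, C) = -8*C - 8*d (w(d, C) = (-4 - 4)*(C + d) = -8*(C + d) = -8*C - 8*d)
√(w(-14, o) + (0*8)*5) = √((-8*1 - 8*(-14)) + (0*8)*5) = √((-8 + 112) + 0*5) = √(104 + 0) = √104 = 2*√26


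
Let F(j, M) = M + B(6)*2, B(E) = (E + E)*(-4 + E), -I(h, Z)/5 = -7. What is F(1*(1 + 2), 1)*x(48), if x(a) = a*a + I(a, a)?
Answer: 114611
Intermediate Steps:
I(h, Z) = 35 (I(h, Z) = -5*(-7) = 35)
B(E) = 2*E*(-4 + E) (B(E) = (2*E)*(-4 + E) = 2*E*(-4 + E))
F(j, M) = 48 + M (F(j, M) = M + (2*6*(-4 + 6))*2 = M + (2*6*2)*2 = M + 24*2 = M + 48 = 48 + M)
x(a) = 35 + a**2 (x(a) = a*a + 35 = a**2 + 35 = 35 + a**2)
F(1*(1 + 2), 1)*x(48) = (48 + 1)*(35 + 48**2) = 49*(35 + 2304) = 49*2339 = 114611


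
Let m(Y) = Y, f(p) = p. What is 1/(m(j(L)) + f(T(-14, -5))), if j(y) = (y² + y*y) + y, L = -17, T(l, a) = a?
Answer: 1/556 ≈ 0.0017986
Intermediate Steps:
j(y) = y + 2*y² (j(y) = (y² + y²) + y = 2*y² + y = y + 2*y²)
1/(m(j(L)) + f(T(-14, -5))) = 1/(-17*(1 + 2*(-17)) - 5) = 1/(-17*(1 - 34) - 5) = 1/(-17*(-33) - 5) = 1/(561 - 5) = 1/556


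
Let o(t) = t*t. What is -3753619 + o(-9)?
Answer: -3753538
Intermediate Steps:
o(t) = t²
-3753619 + o(-9) = -3753619 + (-9)² = -3753619 + 81 = -3753538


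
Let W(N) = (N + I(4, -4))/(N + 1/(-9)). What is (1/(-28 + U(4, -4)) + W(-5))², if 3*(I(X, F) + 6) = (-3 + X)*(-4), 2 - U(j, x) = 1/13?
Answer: 1371294961/243172836 ≈ 5.6392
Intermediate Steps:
U(j, x) = 25/13 (U(j, x) = 2 - 1/13 = 25/13)
I(X, F) = -2 - 4*X/3 (I(X, F) = -6 + ((-3 + X)*(-4))/3 = -6 + (12 - 4*X)/3 = -6 + (4 - 4*X/3) = -2 - 4*X/3)
W(N) = (-22/3 + N)/(-⅑ + N) (W(N) = (N + (-2 - 4/3*4))/(N + 1/(-9)) = (N + (-2 - 16/3))/(N - ⅑) = (N - 22/3)/(-⅑ + N) = (-22/3 + N)/(-⅑ + N))
(1/(-28 + U(4, -4)) + W(-5))² = (1/(-28 + 25/13) + 3*(-22 + 3*(-5))/(-1 + 9*(-5)))² = (1/(-339/13) + 3*(-22 - 15)/(-1 - 45))² = (-13/339 + 3*(-37)/(-46))² = (-13/339 + 3*(-1/46)*(-37))² = (-13/339 + 111/46)² = (37031/15594)² = 1371294961/243172836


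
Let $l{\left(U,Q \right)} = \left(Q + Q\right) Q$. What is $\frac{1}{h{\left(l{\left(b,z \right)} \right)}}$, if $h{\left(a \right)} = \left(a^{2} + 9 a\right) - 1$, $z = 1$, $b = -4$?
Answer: $\frac{1}{21} \approx 0.047619$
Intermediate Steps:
$l{\left(U,Q \right)} = 2 Q^{2}$ ($l{\left(U,Q \right)} = 2 Q Q = 2 Q^{2}$)
$h{\left(a \right)} = -1 + a^{2} + 9 a$
$\frac{1}{h{\left(l{\left(b,z \right)} \right)}} = \frac{1}{-1 + \left(2 \cdot 1^{2}\right)^{2} + 9 \cdot 2 \cdot 1^{2}} = \frac{1}{-1 + \left(2 \cdot 1\right)^{2} + 9 \cdot 2 \cdot 1} = \frac{1}{-1 + 2^{2} + 9 \cdot 2} = \frac{1}{-1 + 4 + 18} = \frac{1}{21}$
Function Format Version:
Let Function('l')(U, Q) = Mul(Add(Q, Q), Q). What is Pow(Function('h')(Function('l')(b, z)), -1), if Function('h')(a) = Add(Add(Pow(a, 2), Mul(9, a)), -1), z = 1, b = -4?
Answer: Rational(1, 21) ≈ 0.047619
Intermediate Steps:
Function('l')(U, Q) = Mul(2, Pow(Q, 2)) (Function('l')(U, Q) = Mul(Mul(2, Q), Q) = Mul(2, Pow(Q, 2)))
Function('h')(a) = Add(-1, Pow(a, 2), Mul(9, a))
Pow(Function('h')(Function('l')(b, z)), -1) = Pow(Add(-1, Pow(Mul(2, Pow(1, 2)), 2), Mul(9, Mul(2, Pow(1, 2)))), -1) = Pow(Add(-1, Pow(Mul(2, 1), 2), Mul(9, Mul(2, 1))), -1) = Pow(Add(-1, Pow(2, 2), Mul(9, 2)), -1) = Pow(Add(-1, 4, 18), -1) = Pow(21, -1) = Rational(1, 21)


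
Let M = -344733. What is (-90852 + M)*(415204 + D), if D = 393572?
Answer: -352290693960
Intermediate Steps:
(-90852 + M)*(415204 + D) = (-90852 - 344733)*(415204 + 393572) = -435585*808776 = -352290693960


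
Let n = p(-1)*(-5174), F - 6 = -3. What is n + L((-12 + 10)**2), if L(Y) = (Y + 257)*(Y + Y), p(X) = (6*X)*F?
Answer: 95220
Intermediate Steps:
F = 3 (F = 6 - 3 = 3)
p(X) = 18*X (p(X) = (6*X)*3 = 18*X)
L(Y) = 2*Y*(257 + Y) (L(Y) = (257 + Y)*(2*Y) = 2*Y*(257 + Y))
n = 93132 (n = (18*(-1))*(-5174) = -18*(-5174) = 93132)
n + L((-12 + 10)**2) = 93132 + 2*(-12 + 10)**2*(257 + (-12 + 10)**2) = 93132 + 2*(-2)**2*(257 + (-2)**2) = 93132 + 2*4*(257 + 4) = 93132 + 2*4*261 = 93132 + 2088 = 95220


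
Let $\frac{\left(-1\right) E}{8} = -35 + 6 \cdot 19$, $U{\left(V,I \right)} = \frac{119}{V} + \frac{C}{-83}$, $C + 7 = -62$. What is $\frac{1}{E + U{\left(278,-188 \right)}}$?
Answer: $- \frac{23074}{14553709} \approx -0.0015854$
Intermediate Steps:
$C = -69$ ($C = -7 - 62 = -69$)
$U{\left(V,I \right)} = \frac{69}{83} + \frac{119}{V}$ ($U{\left(V,I \right)} = \frac{119}{V} - \frac{69}{-83} = \frac{119}{V} - - \frac{69}{83} = \frac{119}{V} + \frac{69}{83} = \frac{69}{83} + \frac{119}{V}$)
$E = -632$ ($E = - 8 \left(-35 + 6 \cdot 19\right) = - 8 \left(-35 + 114\right) = \left(-8\right) 79 = -632$)
$\frac{1}{E + U{\left(278,-188 \right)}} = \frac{1}{-632 + \left(\frac{69}{83} + \frac{119}{278}\right)} = \frac{1}{-632 + \frac{29059}{23074}} = \frac{1}{- \frac{14553709}{23074}} = - \frac{23074}{14553709}$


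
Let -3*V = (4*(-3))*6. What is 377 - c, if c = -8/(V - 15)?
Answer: 3401/9 ≈ 377.89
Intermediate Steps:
V = 24 (V = -4*(-3)*6/3 = -(-4)*6 = -1/3*(-72) = 24)
c = -8/9 (c = -8/(24 - 15) = -8/9 ≈ -0.88889)
377 - c = 377 - 1*(-8/9) = 377 + 8/9 = 3401/9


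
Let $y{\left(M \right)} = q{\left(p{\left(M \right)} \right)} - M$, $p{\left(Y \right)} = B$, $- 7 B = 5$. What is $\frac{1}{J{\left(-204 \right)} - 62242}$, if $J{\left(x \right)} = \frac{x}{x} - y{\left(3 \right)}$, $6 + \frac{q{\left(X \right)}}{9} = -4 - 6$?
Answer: $- \frac{1}{62094} \approx -1.6105 \cdot 10^{-5}$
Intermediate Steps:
$B = - \frac{5}{7}$ ($B = \left(- \frac{1}{7}\right) 5 = - \frac{5}{7} \approx -0.71429$)
$p{\left(Y \right)} = - \frac{5}{7}$
$q{\left(X \right)} = -144$ ($q{\left(X \right)} = -54 + 9 \left(-4 - 6\right) = -54 + 9 \left(-10\right) = -54 - 90 = -144$)
$y{\left(M \right)} = -144 - M$
$J{\left(x \right)} = 148$ ($J{\left(x \right)} = \frac{x}{x} - \left(-144 - 3\right) = 1 - \left(-144 - 3\right) = 1 - -147 = 1 + 147 = 148$)
$\frac{1}{J{\left(-204 \right)} - 62242} = \frac{1}{148 - 62242} = \frac{1}{-62094} = - \frac{1}{62094}$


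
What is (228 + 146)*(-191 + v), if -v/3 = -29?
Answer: -38896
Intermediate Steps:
v = 87 (v = -3*(-29) = 87)
(228 + 146)*(-191 + v) = (228 + 146)*(-191 + 87) = 374*(-104) = -38896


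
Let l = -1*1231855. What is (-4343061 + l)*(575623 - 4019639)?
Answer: 19200099902656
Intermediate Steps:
l = -1231855
(-4343061 + l)*(575623 - 4019639) = (-4343061 - 1231855)*(575623 - 4019639) = -5574916*(-3444016) = 19200099902656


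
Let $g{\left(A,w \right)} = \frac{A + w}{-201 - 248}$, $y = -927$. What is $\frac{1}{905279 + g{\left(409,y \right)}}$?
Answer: $\frac{449}{406470789} \approx 1.1046 \cdot 10^{-6}$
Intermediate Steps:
$g{\left(A,w \right)} = - \frac{A}{449} - \frac{w}{449}$ ($g{\left(A,w \right)} = \frac{A + w}{-449} = \left(A + w\right) \left(- \frac{1}{449}\right) = - \frac{A}{449} - \frac{w}{449}$)
$\frac{1}{905279 + g{\left(409,y \right)}} = \frac{1}{905279 - - \frac{518}{449}} = \frac{1}{905279 + \left(- \frac{409}{449} + \frac{927}{449}\right)} = \frac{1}{905279 + \frac{518}{449}} = \frac{1}{\frac{406470789}{449}} = \frac{449}{406470789}$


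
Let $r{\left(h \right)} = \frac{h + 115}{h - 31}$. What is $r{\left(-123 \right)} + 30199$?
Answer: $\frac{2325327}{77} \approx 30199.0$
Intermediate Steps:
$r{\left(h \right)} = \frac{115 + h}{-31 + h}$
$r{\left(-123 \right)} + 30199 = \frac{115 - 123}{-31 - 123} + 30199 = \frac{1}{-154} \left(-8\right) + 30199 = \left(- \frac{1}{154}\right) \left(-8\right) + 30199 = \frac{4}{77} + 30199 = \frac{2325327}{77}$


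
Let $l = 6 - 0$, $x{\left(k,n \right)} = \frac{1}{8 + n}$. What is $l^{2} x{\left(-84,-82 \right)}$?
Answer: $- \frac{18}{37} \approx -0.48649$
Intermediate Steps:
$l = 6$ ($l = 6 + 0 = 6$)
$l^{2} x{\left(-84,-82 \right)} = \frac{6^{2}}{8 - 82} = \frac{36}{-74} = 36 \left(- \frac{1}{74}\right) = - \frac{18}{37}$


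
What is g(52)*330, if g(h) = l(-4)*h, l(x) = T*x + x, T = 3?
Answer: -274560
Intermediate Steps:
l(x) = 4*x (l(x) = 3*x + x = 4*x)
g(h) = -16*h (g(h) = (4*(-4))*h = -16*h)
g(52)*330 = -16*52*330 = -832*330 = -274560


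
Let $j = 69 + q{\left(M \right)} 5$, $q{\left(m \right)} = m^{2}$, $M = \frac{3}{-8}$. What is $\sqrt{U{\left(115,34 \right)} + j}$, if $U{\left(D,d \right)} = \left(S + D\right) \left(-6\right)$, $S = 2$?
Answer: $\frac{i \sqrt{40467}}{8} \approx 25.146 i$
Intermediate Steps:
$M = - \frac{3}{8}$ ($M = 3 \left(- \frac{1}{8}\right) = - \frac{3}{8} \approx -0.375$)
$j = \frac{4461}{64}$ ($j = 69 + \left(- \frac{3}{8}\right)^{2} \cdot 5 = 69 + \frac{9}{64} \cdot 5 = 69 + \frac{45}{64} = \frac{4461}{64} \approx 69.703$)
$U{\left(D,d \right)} = -12 - 6 D$ ($U{\left(D,d \right)} = \left(2 + D\right) \left(-6\right) = -12 - 6 D$)
$\sqrt{U{\left(115,34 \right)} + j} = \sqrt{\left(-12 - 690\right) + \frac{4461}{64}} = \sqrt{-702 + \frac{4461}{64}} = \sqrt{- \frac{40467}{64}} = \frac{i \sqrt{40467}}{8}$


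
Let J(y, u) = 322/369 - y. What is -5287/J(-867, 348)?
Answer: -1950903/320245 ≈ -6.0919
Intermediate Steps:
J(y, u) = 322/369 - y (J(y, u) = 322*(1/369) - y = 322/369 - y)
-5287/J(-867, 348) = -5287/(322/369 - 1*(-867)) = -5287/(322/369 + 867) = -5287/320245/369 = -5287*369/320245 = -1950903/320245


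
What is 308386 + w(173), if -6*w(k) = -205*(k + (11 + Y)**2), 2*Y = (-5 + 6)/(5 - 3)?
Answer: 30587621/96 ≈ 3.1862e+5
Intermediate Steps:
Y = 1/4 (Y = ((-5 + 6)/(5 - 3))/2 = (1/2)/2 = (1*(1/2))/2 = (1/2)*(1/2) = 1/4 ≈ 0.25000)
w(k) = 138375/32 + 205*k/6 (w(k) = -(-205)*(k + (11 + 1/4)**2)/6 = -(-205)*(k + (45/4)**2)/6 = -(-205)*(k + 2025/16)/6 = -(-205)*(2025/16 + k)/6 = -(-415125/16 - 205*k)/6 = 138375/32 + 205*k/6)
308386 + w(173) = 308386 + (138375/32 + (205/6)*173) = 308386 + (138375/32 + 35465/6) = 308386 + 982565/96 = 30587621/96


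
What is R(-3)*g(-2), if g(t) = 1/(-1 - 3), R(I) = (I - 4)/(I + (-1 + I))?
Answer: -1/4 ≈ -0.25000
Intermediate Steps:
R(I) = (-4 + I)/(-1 + 2*I)
g(t) = -1/4 (g(t) = 1/(-4) = -1/4)
R(-3)*g(-2) = ((-4 - 3)/(-1 + 2*(-3)))*(-1/4) = (-7/(-1 - 6))*(-1/4) = (-7/(-7))*(-1/4) = -1/7*(-7)*(-1/4) = 1*(-1/4) = -1/4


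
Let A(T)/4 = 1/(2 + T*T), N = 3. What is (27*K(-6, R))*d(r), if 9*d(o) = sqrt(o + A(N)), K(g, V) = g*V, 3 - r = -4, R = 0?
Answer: 0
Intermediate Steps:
r = 7 (r = 3 - 1*(-4) = 3 + 4 = 7)
K(g, V) = V*g
A(T) = 4/(2 + T**2) (A(T) = 4/(2 + T*T) = 4/(2 + T**2))
d(o) = sqrt(4/11 + o)/9 (d(o) = sqrt(o + 4/(2 + 3**2))/9 = sqrt(o + 4/(2 + 9))/9 = sqrt(o + 4/11)/9 = sqrt(4/11 + o)/9)
(27*K(-6, R))*d(r) = (27*(0*(-6)))*(sqrt(44 + 121*7)/99) = (27*0)*(sqrt(44 + 847)/99) = 0*(sqrt(891)/99) = 0*((9*sqrt(11))/99) = 0*(sqrt(11)/11) = 0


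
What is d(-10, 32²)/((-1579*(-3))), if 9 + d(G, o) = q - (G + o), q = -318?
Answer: -447/1579 ≈ -0.28309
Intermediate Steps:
d(G, o) = -327 - G - o (d(G, o) = -9 + (-318 - (G + o)) = -9 + (-318 + (-G - o)) = -9 + (-318 - G - o) = -327 - G - o)
d(-10, 32²)/((-1579*(-3))) = (-327 - 1*(-10) - 1*32²)/((-1579*(-3))) = (-327 + 10 - 1*1024)/4737 = (-327 + 10 - 1024)*(1/4737) = -1341*1/4737 = -447/1579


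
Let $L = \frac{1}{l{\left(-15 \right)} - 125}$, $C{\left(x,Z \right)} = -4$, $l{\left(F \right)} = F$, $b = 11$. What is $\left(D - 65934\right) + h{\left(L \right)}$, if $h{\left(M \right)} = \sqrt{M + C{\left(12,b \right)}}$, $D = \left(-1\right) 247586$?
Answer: $-313520 + \frac{i \sqrt{19635}}{70} \approx -3.1352 \cdot 10^{5} + 2.0018 i$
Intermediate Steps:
$D = -247586$
$L = - \frac{1}{140}$ ($L = \frac{1}{-15 - 125} = \frac{1}{-140} = - \frac{1}{140} \approx -0.0071429$)
$h{\left(M \right)} = \sqrt{-4 + M}$ ($h{\left(M \right)} = \sqrt{M - 4} = \sqrt{-4 + M}$)
$\left(D - 65934\right) + h{\left(L \right)} = \left(-247586 - 65934\right) + \sqrt{-4 - \frac{1}{140}} = -313520 + \sqrt{- \frac{561}{140}} = -313520 + \frac{i \sqrt{19635}}{70}$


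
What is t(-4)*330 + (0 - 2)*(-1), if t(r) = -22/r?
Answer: 1817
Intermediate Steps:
t(-4)*330 + (0 - 2)*(-1) = -22/(-4)*330 + (0 - 2)*(-1) = -22*(-¼)*330 - 2*(-1) = (11/2)*330 + 2 = 1815 + 2 = 1817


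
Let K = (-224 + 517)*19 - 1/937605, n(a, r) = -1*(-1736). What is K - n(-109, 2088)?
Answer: 3591964754/937605 ≈ 3831.0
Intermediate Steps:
n(a, r) = 1736
K = 5219647034/937605 (K = 293*19 - 1*1/937605 = 5567 - 1/937605 = 5219647034/937605 ≈ 5567.0)
K - n(-109, 2088) = 5219647034/937605 - 1*1736 = 5219647034/937605 - 1736 = 3591964754/937605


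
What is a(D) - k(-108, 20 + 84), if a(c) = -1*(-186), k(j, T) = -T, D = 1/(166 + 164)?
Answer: 290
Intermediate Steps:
D = 1/330 ≈ 0.0030303
a(c) = 186
a(D) - k(-108, 20 + 84) = 186 - (-1)*(20 + 84) = 186 - (-1)*104 = 186 - 1*(-104) = 186 + 104 = 290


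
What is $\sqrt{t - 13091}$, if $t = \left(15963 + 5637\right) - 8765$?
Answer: $16 i \approx 16.0 i$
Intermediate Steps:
$t = 12835$ ($t = 21600 - 8765 = 12835$)
$\sqrt{t - 13091} = \sqrt{12835 - 13091} = \sqrt{-256} = 16 i$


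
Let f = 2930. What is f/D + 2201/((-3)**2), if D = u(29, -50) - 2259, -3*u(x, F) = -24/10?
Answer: 24719641/101619 ≈ 243.26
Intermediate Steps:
u(x, F) = 4/5 (u(x, F) = -(-8)/10 = -1/3*(-12/5) = 4/5)
D = -11291/5 (D = 4/5 - 2259 = -11291/5 ≈ -2258.2)
f/D + 2201/((-3)**2) = 2930/(-11291/5) + 2201/((-3)**2) = 2930*(-5/11291) + 2201/9 = -14650/11291 + 2201*(1/9) = -14650/11291 + 2201/9 = 24719641/101619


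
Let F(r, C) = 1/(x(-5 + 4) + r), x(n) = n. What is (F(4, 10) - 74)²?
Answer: 48841/9 ≈ 5426.8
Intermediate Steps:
F(r, C) = 1/(-1 + r) (F(r, C) = 1/((-5 + 4) + r) = 1/(-1 + r))
(F(4, 10) - 74)² = (1/(-1 + 4) - 74)² = (1/3 - 74)² = (⅓ - 74)² = (-221/3)² = 48841/9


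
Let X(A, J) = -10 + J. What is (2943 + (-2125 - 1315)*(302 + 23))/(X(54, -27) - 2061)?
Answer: 1115057/2098 ≈ 531.49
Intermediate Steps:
(2943 + (-2125 - 1315)*(302 + 23))/(X(54, -27) - 2061) = (2943 + (-2125 - 1315)*(302 + 23))/((-10 - 27) - 2061) = (2943 - 3440*325)/(-37 - 2061) = (2943 - 1118000)/(-2098) = -1115057*(-1/2098) = 1115057/2098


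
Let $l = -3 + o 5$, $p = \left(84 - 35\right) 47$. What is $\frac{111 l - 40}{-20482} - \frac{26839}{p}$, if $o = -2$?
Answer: $- \frac{11149001}{962654} \approx -11.582$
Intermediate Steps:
$p = 2303$ ($p = 49 \cdot 47 = 2303$)
$l = -13$ ($l = -3 - 10 = -13$)
$\frac{111 l - 40}{-20482} - \frac{26839}{p} = \frac{111 \left(-13\right) - 40}{-20482} - \frac{26839}{2303} = \left(-1443 - 40\right) \left(- \frac{1}{20482}\right) - \frac{26839}{2303} = \left(-1483\right) \left(- \frac{1}{20482}\right) - \frac{26839}{2303} = \frac{1483}{20482} - \frac{26839}{2303} = - \frac{11149001}{962654}$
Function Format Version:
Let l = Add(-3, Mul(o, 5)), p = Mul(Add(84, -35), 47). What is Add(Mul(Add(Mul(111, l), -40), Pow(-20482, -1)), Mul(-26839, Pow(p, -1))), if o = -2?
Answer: Rational(-11149001, 962654) ≈ -11.582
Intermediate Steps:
p = 2303 (p = Mul(49, 47) = 2303)
l = -13 (l = Add(-3, Mul(-2, 5)) = Add(-3, -10) = -13)
Add(Mul(Add(Mul(111, l), -40), Pow(-20482, -1)), Mul(-26839, Pow(p, -1))) = Add(Mul(Add(Mul(111, -13), -40), Pow(-20482, -1)), Mul(-26839, Pow(2303, -1))) = Add(Mul(Add(-1443, -40), Rational(-1, 20482)), Mul(-26839, Rational(1, 2303))) = Add(Mul(-1483, Rational(-1, 20482)), Rational(-26839, 2303)) = Add(Rational(1483, 20482), Rational(-26839, 2303)) = Rational(-11149001, 962654)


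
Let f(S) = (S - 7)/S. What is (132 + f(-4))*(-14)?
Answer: -3773/2 ≈ -1886.5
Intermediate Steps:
f(S) = (-7 + S)/S
(132 + f(-4))*(-14) = (132 + (-7 - 4)/(-4))*(-14) = (132 - ¼*(-11))*(-14) = (132 + 11/4)*(-14) = (539/4)*(-14) = -3773/2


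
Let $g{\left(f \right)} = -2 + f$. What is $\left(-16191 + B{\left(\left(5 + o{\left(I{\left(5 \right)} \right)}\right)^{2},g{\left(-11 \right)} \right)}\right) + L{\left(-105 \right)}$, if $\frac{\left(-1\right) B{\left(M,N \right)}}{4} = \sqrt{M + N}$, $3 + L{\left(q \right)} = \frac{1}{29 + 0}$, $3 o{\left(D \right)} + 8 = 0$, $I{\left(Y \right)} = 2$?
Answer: $- \frac{469625}{29} - \frac{8 i \sqrt{17}}{3} \approx -16194.0 - 10.995 i$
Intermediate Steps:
$o{\left(D \right)} = - \frac{8}{3}$ ($o{\left(D \right)} = - \frac{8}{3} + \frac{1}{3} \cdot 0 = - \frac{8}{3} + 0 = - \frac{8}{3}$)
$L{\left(q \right)} = - \frac{86}{29}$ ($L{\left(q \right)} = -3 + \frac{1}{29 + 0} = -3 + \frac{1}{29} = - \frac{86}{29}$)
$B{\left(M,N \right)} = - 4 \sqrt{M + N}$
$\left(-16191 + B{\left(\left(5 + o{\left(I{\left(5 \right)} \right)}\right)^{2},g{\left(-11 \right)} \right)}\right) + L{\left(-105 \right)} = \left(-16191 - 4 \sqrt{\left(5 - \frac{8}{3}\right)^{2} - 13}\right) - \frac{86}{29} = \left(-16191 - 4 \sqrt{\left(\frac{7}{3}\right)^{2} - 13}\right) - \frac{86}{29} = \left(-16191 - 4 \sqrt{\frac{49}{9} - 13}\right) - \frac{86}{29} = \left(-16191 - 4 \sqrt{- \frac{68}{9}}\right) - \frac{86}{29} = \left(-16191 - 4 \frac{2 i \sqrt{17}}{3}\right) - \frac{86}{29} = \left(-16191 - \frac{8 i \sqrt{17}}{3}\right) - \frac{86}{29} = - \frac{469625}{29} - \frac{8 i \sqrt{17}}{3}$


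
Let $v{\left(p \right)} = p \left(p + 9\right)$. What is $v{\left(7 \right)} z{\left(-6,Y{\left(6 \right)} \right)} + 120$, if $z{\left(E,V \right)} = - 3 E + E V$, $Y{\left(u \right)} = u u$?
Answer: $-22056$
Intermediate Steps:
$v{\left(p \right)} = p \left(9 + p\right)$
$Y{\left(u \right)} = u^{2}$
$v{\left(7 \right)} z{\left(-6,Y{\left(6 \right)} \right)} + 120 = 7 \left(9 + 7\right) \left(- 6 \left(-3 + 6^{2}\right)\right) + 120 = 7 \cdot 16 \left(- 6 \left(-3 + 36\right)\right) + 120 = 112 \left(\left(-6\right) 33\right) + 120 = 112 \left(-198\right) + 120 = -22176 + 120 = -22056$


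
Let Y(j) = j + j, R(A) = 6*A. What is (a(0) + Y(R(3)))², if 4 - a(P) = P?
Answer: 1600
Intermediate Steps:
a(P) = 4 - P
Y(j) = 2*j
(a(0) + Y(R(3)))² = ((4 - 1*0) + 2*(6*3))² = ((4 + 0) + 2*18)² = (4 + 36)² = 40² = 1600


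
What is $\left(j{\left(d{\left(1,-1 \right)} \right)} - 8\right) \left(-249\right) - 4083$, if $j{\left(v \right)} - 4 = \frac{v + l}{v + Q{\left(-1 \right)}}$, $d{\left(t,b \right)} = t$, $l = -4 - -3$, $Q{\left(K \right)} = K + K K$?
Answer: $-3087$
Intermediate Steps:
$Q{\left(K \right)} = K + K^{2}$
$l = -1$ ($l = -4 + 3 = -1$)
$j{\left(v \right)} = 4 + \frac{-1 + v}{v}$ ($j{\left(v \right)} = 4 + \frac{v - 1}{v - \left(1 - 1\right)} = 4 + \frac{-1 + v}{v - 0} = 4 + \frac{-1 + v}{v + 0} = 4 + \frac{-1 + v}{v}$)
$\left(j{\left(d{\left(1,-1 \right)} \right)} - 8\right) \left(-249\right) - 4083 = \left(\left(5 - 1^{-1}\right) - 8\right) \left(-249\right) - 4083 = \left(\left(5 - 1\right) - 8\right) \left(-249\right) - 4083 = \left(4 - 8\right) \left(-249\right) - 4083 = \left(-4\right) \left(-249\right) - 4083 = 996 - 4083 = -3087$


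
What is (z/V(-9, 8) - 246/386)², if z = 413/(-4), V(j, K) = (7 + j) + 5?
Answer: 6591004225/5363856 ≈ 1228.8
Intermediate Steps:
V(j, K) = 12 + j
z = -413/4 (z = 413*(-¼) = -413/4 ≈ -103.25)
(z/V(-9, 8) - 246/386)² = (-413/(4*(12 - 9)) - 246/386)² = (-413/4/3 - 246*1/386)² = (-413/4*⅓ - 123/193)² = (-413/12 - 123/193)² = (-81185/2316)² = 6591004225/5363856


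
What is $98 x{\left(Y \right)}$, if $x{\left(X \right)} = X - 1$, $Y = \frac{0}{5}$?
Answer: $-98$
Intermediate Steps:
$Y = 0$ ($Y = 0 \cdot \frac{1}{5} = 0$)
$x{\left(X \right)} = -1 + X$
$98 x{\left(Y \right)} = 98 \left(-1 + 0\right) = 98 \left(-1\right) = -98$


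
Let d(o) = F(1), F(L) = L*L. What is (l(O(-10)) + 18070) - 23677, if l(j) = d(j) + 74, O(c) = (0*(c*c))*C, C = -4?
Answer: -5532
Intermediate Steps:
F(L) = L²
d(o) = 1 (d(o) = 1² = 1)
O(c) = 0 (O(c) = (0*(c*c))*(-4) = (0*c²)*(-4) = 0*(-4) = 0)
l(j) = 75 (l(j) = 1 + 74 = 75)
(l(O(-10)) + 18070) - 23677 = (75 + 18070) - 23677 = 18145 - 23677 = -5532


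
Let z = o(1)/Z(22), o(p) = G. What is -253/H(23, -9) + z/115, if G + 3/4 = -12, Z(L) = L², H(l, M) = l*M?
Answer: 2448581/2003760 ≈ 1.2220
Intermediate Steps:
H(l, M) = M*l
G = -51/4 (G = -¾ - 12 = -51/4 ≈ -12.750)
o(p) = -51/4
z = -51/1936 (z = -51/(4*(22²)) = -51/4/484 = -51/4*1/484 = -51/1936 ≈ -0.026343)
-253/H(23, -9) + z/115 = -253/((-9*23)) - 51/1936/115 = -253/(-207) - 51/1936*1/115 = -253*(-1/207) - 51/222640 = 11/9 - 51/222640 = 2448581/2003760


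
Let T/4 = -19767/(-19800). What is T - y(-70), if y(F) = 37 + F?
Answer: 5549/150 ≈ 36.993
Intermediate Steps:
T = 599/150 (T = 4*(-19767/(-19800)) = 4*(-19767*(-1/19800)) = 4*(599/600) = 599/150 ≈ 3.9933)
T - y(-70) = 599/150 - (37 - 70) = 599/150 - 1*(-33) = 599/150 + 33 = 5549/150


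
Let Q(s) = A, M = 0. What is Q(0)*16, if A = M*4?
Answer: 0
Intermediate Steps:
A = 0 (A = 0*4 = 0)
Q(s) = 0
Q(0)*16 = 0*16 = 0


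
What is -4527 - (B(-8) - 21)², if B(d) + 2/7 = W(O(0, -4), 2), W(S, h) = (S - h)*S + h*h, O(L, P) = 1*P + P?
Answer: -414544/49 ≈ -8460.1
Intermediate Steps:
O(L, P) = 2*P (O(L, P) = P + P = 2*P)
W(S, h) = h² + S*(S - h) (W(S, h) = S*(S - h) + h² = h² + S*(S - h))
B(d) = 586/7 (B(d) = -2/7 + ((2*(-4))² + 2² - 1*2*(-4)*2) = -2/7 + ((-8)² + 4 - 1*(-8)*2) = -2/7 + (64 + 4 + 16) = -2/7 + 84 = 586/7)
-4527 - (B(-8) - 21)² = -4527 - (586/7 - 21)² = -4527 - (439/7)² = -4527 - 1*192721/49 = -4527 - 192721/49 = -414544/49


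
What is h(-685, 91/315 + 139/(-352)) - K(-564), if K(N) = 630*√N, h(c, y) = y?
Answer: -1679/15840 - 1260*I*√141 ≈ -0.106 - 14962.0*I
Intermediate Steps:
h(-685, 91/315 + 139/(-352)) - K(-564) = (91/315 + 139/(-352)) - 630*√(-564) = (91*(1/315) + 139*(-1/352)) - 630*2*I*√141 = (13/45 - 139/352) - 1260*I*√141 = -1679/15840 - 1260*I*√141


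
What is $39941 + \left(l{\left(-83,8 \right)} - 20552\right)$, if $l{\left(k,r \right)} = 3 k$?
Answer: $19140$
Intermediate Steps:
$39941 + \left(l{\left(-83,8 \right)} - 20552\right) = 39941 + \left(3 \left(-83\right) - 20552\right) = 39941 - 20801 = 19140$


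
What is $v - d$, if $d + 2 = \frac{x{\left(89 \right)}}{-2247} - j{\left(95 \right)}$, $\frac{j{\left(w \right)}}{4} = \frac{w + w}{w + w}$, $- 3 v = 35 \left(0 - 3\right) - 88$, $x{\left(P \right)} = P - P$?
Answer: $\frac{211}{3} \approx 70.333$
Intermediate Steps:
$x{\left(P \right)} = 0$
$v = \frac{193}{3}$ ($v = - \frac{35 \left(0 - 3\right) - 88}{3} = - \frac{35 \left(-3\right) - 88}{3} = - \frac{-105 - 88}{3} = \left(- \frac{1}{3}\right) \left(-193\right) = \frac{193}{3} \approx 64.333$)
$j{\left(w \right)} = 4$ ($j{\left(w \right)} = 4 \frac{w + w}{w + w} = 4 \frac{2 w}{2 w} = 4 \cdot 2 w \frac{1}{2 w} = 4 \cdot 1 = 4$)
$d = -6$ ($d = -2 + \left(\frac{0}{-2247} - 4\right) = -2 + \left(0 \left(- \frac{1}{2247}\right) - 4\right) = -2 + \left(0 - 4\right) = -2 - 4 = -6$)
$v - d = \frac{193}{3} - -6 = \frac{193}{3} + 6 = \frac{211}{3}$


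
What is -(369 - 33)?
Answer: -336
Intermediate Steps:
-(369 - 33) = -1*336 = -336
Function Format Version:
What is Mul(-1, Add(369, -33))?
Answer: -336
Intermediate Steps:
Mul(-1, Add(369, -33)) = Mul(-1, 336) = -336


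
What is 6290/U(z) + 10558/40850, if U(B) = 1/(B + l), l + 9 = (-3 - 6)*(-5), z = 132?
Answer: 21583511279/20425 ≈ 1.0567e+6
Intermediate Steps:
l = 36 (l = -9 + (-3 - 6)*(-5) = -9 - 9*(-5) = -9 + 45 = 36)
U(B) = 1/(36 + B) (U(B) = 1/(B + 36) = 1/(36 + B))
6290/U(z) + 10558/40850 = 6290/(1/(36 + 132)) + 10558/40850 = 6290/(1/168) + 10558*(1/40850) = 6290/(1/168) + 5279/20425 = 6290*168 + 5279/20425 = 1056720 + 5279/20425 = 21583511279/20425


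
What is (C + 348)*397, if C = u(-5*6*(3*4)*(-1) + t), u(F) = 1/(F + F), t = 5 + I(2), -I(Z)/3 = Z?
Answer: 99196405/718 ≈ 1.3816e+5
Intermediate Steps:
I(Z) = -3*Z
t = -1 (t = 5 - 3*2 = 5 - 6 = -1)
u(F) = 1/(2*F)
C = 1/718 (C = 1/(2*(-5*6*(3*4)*(-1) - 1)) = 1/(2*(-5*6*12*(-1) - 1)) = 1/(2*(-360*(-1) - 1)) = 1/(2*(-5*(-72) - 1)) = 1/(2*(360 - 1)) = (1/2)/359 = (1/2)*(1/359) = 1/718 ≈ 0.0013928)
(C + 348)*397 = (1/718 + 348)*397 = (249865/718)*397 = 99196405/718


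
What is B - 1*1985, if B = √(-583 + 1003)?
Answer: -1985 + 2*√105 ≈ -1964.5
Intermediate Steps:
B = 2*√105 (B = √420 = 2*√105 ≈ 20.494)
B - 1*1985 = 2*√105 - 1*1985 = 2*√105 - 1985 = -1985 + 2*√105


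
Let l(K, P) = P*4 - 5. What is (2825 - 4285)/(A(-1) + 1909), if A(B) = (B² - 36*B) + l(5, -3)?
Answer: -1460/1929 ≈ -0.75687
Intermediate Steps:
l(K, P) = -5 + 4*P (l(K, P) = 4*P - 5 = -5 + 4*P)
A(B) = -17 + B² - 36*B (A(B) = (B² - 36*B) + (-5 + 4*(-3)) = (B² - 36*B) + (-5 - 12) = (B² - 36*B) - 17 = -17 + B² - 36*B)
(2825 - 4285)/(A(-1) + 1909) = (2825 - 4285)/((-17 + (-1)² - 36*(-1)) + 1909) = -1460/((-17 + 1 + 36) + 1909) = -1460/(20 + 1909) = -1460/1929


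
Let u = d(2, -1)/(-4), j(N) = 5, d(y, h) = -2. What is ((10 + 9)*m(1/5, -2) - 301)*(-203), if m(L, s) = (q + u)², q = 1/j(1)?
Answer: 5921307/100 ≈ 59213.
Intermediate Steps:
q = ⅕ (q = 1/5 = ⅕ ≈ 0.20000)
u = ½ (u = -2/(-4) = -2*(-¼) = ½ ≈ 0.50000)
m(L, s) = 49/100 (m(L, s) = (⅕ + ½)² = (7/10)² = 49/100)
((10 + 9)*m(1/5, -2) - 301)*(-203) = ((10 + 9)*(49/100) - 301)*(-203) = (19*(49/100) - 301)*(-203) = (931/100 - 301)*(-203) = -29169/100*(-203) = 5921307/100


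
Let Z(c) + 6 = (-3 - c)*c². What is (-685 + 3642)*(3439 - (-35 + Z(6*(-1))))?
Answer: 9971004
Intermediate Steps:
Z(c) = -6 + c²*(-3 - c) (Z(c) = -6 + (-3 - c)*c² = -6 + c²*(-3 - c))
(-685 + 3642)*(3439 - (-35 + Z(6*(-1)))) = (-685 + 3642)*(3439 - (-35 + (-6 - (6*(-1))³ - 3*(6*(-1))²))) = 2957*(3439 - (-35 + (-6 - 1*(-6)³ - 3*(-6)²))) = 2957*(3439 - (-35 + (-6 - 1*(-216) - 3*36))) = 2957*(3439 - (-35 + (-6 + 216 - 108))) = 2957*(3439 - (-35 + 102)) = 2957*(3439 - 1*67) = 2957*(3439 - 67) = 2957*3372 = 9971004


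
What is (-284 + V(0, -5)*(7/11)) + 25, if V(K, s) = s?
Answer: -2884/11 ≈ -262.18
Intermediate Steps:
(-284 + V(0, -5)*(7/11)) + 25 = (-284 - 35/11) + 25 = -3159/11 + 25 = -2884/11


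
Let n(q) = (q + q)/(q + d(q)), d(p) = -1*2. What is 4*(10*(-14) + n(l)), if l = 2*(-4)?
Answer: -2768/5 ≈ -553.60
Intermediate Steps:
l = -8
d(p) = -2
n(q) = 2*q/(-2 + q) (n(q) = (q + q)/(q - 2) = (2*q)/(-2 + q) = 2*q/(-2 + q))
4*(10*(-14) + n(l)) = 4*(10*(-14) + 2*(-8)/(-2 - 8)) = 4*(-140 + 2*(-8)/(-10)) = 4*(-140 + 2*(-8)*(-⅒)) = 4*(-140 + 8/5) = 4*(-692/5) = -2768/5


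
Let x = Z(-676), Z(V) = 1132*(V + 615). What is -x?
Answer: 69052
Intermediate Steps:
Z(V) = 696180 + 1132*V (Z(V) = 1132*(615 + V) = 696180 + 1132*V)
x = -69052 (x = 696180 + 1132*(-676) = 696180 - 765232 = -69052)
-x = -1*(-69052) = 69052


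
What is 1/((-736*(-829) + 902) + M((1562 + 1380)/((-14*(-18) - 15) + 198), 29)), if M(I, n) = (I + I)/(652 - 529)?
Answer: 53505/32694022114 ≈ 1.6365e-6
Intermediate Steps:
M(I, n) = 2*I/123 (M(I, n) = (2*I)/123 = (2*I)*(1/123) = 2*I/123)
1/((-736*(-829) + 902) + M((1562 + 1380)/((-14*(-18) - 15) + 198), 29)) = 1/((-736*(-829) + 902) + 2*((1562 + 1380)/((-14*(-18) - 15) + 198))/123) = 1/((610144 + 902) + 2*(2942/((252 - 15) + 198))/123) = 1/(611046 + 2*(2942/(237 + 198))/123) = 1/(611046 + 2*(2942/435)/123) = 1/(611046 + 2*(2942*(1/435))/123) = 1/(611046 + (2/123)*(2942/435)) = 1/(611046 + 5884/53505) = 1/(32694022114/53505) = 53505/32694022114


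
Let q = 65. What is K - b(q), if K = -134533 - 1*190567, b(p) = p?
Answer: -325165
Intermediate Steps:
K = -325100 (K = -134533 - 190567 = -325100)
K - b(q) = -325100 - 1*65 = -325100 - 65 = -325165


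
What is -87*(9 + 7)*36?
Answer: -50112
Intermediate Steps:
-87*(9 + 7)*36 = -87*16*36 = -1392*36 = -50112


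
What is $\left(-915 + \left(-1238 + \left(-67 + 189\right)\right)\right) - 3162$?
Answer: $-5193$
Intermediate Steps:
$\left(-915 + \left(-1238 + \left(-67 + 189\right)\right)\right) - 3162 = \left(-915 + \left(-1238 + 122\right)\right) - 3162 = \left(-915 - 1116\right) - 3162 = -2031 - 3162 = -5193$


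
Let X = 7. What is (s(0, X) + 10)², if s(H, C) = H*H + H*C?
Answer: 100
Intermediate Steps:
s(H, C) = H² + C*H
(s(0, X) + 10)² = (0*(7 + 0) + 10)² = (0*7 + 10)² = (0 + 10)² = 10² = 100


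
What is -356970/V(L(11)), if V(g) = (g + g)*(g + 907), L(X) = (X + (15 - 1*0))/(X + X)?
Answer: -1439779/8658 ≈ -166.29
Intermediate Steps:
L(X) = (15 + X)/(2*X) (L(X) = (X + (15 + 0))/((2*X)) = (X + 15)*(1/(2*X)) = (15 + X)*(1/(2*X)) = (15 + X)/(2*X))
V(g) = 2*g*(907 + g) (V(g) = (2*g)*(907 + g) = 2*g*(907 + g))
-356970/V(L(11)) = -356970*11/((15 + 11)*(907 + (½)*(15 + 11)/11)) = -356970*11/(26*(907 + (½)*(1/11)*26)) = -356970*11/(26*(907 + 13/11)) = -356970/(2*(13/11)*(9990/11)) = -356970/259740/121 = -356970*121/259740 = -1439779/8658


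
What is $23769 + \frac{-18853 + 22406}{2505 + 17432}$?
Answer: $\frac{473886106}{19937} \approx 23769.0$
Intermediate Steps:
$23769 + \frac{-18853 + 22406}{2505 + 17432} = 23769 + \frac{3553}{19937} = \frac{473886106}{19937}$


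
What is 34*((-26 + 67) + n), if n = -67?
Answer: -884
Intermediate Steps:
34*((-26 + 67) + n) = 34*((-26 + 67) - 67) = 34*(41 - 67) = 34*(-26) = -884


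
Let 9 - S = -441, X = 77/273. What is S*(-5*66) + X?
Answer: -5791489/39 ≈ -1.4850e+5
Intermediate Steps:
X = 11/39 (X = 77*(1/273) = 11/39 ≈ 0.28205)
S = 450 (S = 9 - 1*(-441) = 9 + 441 = 450)
S*(-5*66) + X = 450*(-5*66) + 11/39 = 450*(-330) + 11/39 = -148500 + 11/39 = -5791489/39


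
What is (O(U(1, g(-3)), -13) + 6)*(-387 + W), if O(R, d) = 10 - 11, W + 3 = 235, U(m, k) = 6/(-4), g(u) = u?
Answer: -775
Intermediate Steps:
U(m, k) = -3/2 (U(m, k) = 6*(-¼) = -3/2)
W = 232 (W = -3 + 235 = 232)
O(R, d) = -1
(O(U(1, g(-3)), -13) + 6)*(-387 + W) = (-1 + 6)*(-387 + 232) = 5*(-155) = -775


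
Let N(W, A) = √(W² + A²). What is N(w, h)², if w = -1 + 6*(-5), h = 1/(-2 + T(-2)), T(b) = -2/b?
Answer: 962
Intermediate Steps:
h = -1 (h = 1/(-2 - 2/(-2)) = 1/(-2 - 2*(-½)) = 1/(-2 + 1) = 1/(-1) = -1)
w = -31 (w = -1 - 30 = -31)
N(W, A) = √(A² + W²)
N(w, h)² = (√((-1)² + (-31)²))² = (√(1 + 961))² = (√962)² = 962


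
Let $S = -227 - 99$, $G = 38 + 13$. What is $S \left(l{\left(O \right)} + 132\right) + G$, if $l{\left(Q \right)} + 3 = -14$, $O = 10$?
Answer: $-37439$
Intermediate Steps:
$l{\left(Q \right)} = -17$ ($l{\left(Q \right)} = -3 - 14 = -17$)
$G = 51$
$S = -326$ ($S = -227 - 99 = -326$)
$S \left(l{\left(O \right)} + 132\right) + G = - 326 \left(-17 + 132\right) + 51 = \left(-326\right) 115 + 51 = -37490 + 51 = -37439$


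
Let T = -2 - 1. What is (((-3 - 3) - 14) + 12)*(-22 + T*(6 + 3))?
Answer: 392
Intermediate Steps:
T = -3
(((-3 - 3) - 14) + 12)*(-22 + T*(6 + 3)) = (((-3 - 3) - 14) + 12)*(-22 - 3*(6 + 3)) = ((-6 - 14) + 12)*(-22 - 3*9) = (-20 + 12)*(-22 - 27) = -8*(-49) = 392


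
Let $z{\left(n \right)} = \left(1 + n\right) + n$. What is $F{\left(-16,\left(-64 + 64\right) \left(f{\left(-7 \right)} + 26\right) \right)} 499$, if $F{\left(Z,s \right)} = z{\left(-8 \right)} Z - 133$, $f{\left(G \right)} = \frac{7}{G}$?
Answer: $53393$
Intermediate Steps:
$z{\left(n \right)} = 1 + 2 n$
$F{\left(Z,s \right)} = -133 - 15 Z$ ($F{\left(Z,s \right)} = \left(1 + 2 \left(-8\right)\right) Z - 133 = \left(1 - 16\right) Z - 133 = - 15 Z - 133 = -133 - 15 Z$)
$F{\left(-16,\left(-64 + 64\right) \left(f{\left(-7 \right)} + 26\right) \right)} 499 = \left(-133 - -240\right) 499 = \left(-133 + 240\right) 499 = 107 \cdot 499 = 53393$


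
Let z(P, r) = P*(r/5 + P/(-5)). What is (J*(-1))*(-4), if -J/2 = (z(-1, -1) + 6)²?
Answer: -288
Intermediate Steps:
z(P, r) = P*(-P/5 + r/5) (z(P, r) = P*(r*(⅕) + P*(-⅕)) = P*(r/5 - P/5) = P*(-P/5 + r/5))
J = -72 (J = -2*((⅕)*(-1)*(-1 - 1*(-1)) + 6)² = -2*((⅕)*(-1)*(-1 + 1) + 6)² = -2*((⅕)*(-1)*0 + 6)² = -2*(0 + 6)² = -2*6² = -2*36 = -72)
(J*(-1))*(-4) = -72*(-1)*(-4) = 72*(-4) = -288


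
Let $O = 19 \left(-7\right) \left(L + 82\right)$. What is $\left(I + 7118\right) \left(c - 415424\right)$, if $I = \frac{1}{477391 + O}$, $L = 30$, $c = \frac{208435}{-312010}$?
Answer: $- \frac{5689374964585596699}{1924040866} \approx -2.957 \cdot 10^{9}$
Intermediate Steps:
$c = - \frac{41687}{62402}$ ($c = 208435 \left(- \frac{1}{312010}\right) = - \frac{41687}{62402} \approx -0.66804$)
$O = -14896$ ($O = 19 \left(-7\right) \left(30 + 82\right) = \left(-133\right) 112 = -14896$)
$I = \frac{1}{462495}$ ($I = \frac{1}{477391 - 14896} = \frac{1}{462495} \approx 2.1622 \cdot 10^{-6}$)
$\left(I + 7118\right) \left(c - 415424\right) = \left(\frac{1}{462495} + 7118\right) \left(- \frac{41687}{62402} - 415424\right) = \frac{3292039411}{462495} \left(- \frac{25923330135}{62402}\right) = - \frac{5689374964585596699}{1924040866}$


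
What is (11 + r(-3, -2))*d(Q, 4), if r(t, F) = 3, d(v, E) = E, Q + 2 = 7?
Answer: 56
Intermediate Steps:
Q = 5 (Q = -2 + 7 = 5)
(11 + r(-3, -2))*d(Q, 4) = (11 + 3)*4 = 14*4 = 56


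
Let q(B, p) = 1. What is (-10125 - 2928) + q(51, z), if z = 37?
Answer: -13052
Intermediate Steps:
(-10125 - 2928) + q(51, z) = (-10125 - 2928) + 1 = -13053 + 1 = -13052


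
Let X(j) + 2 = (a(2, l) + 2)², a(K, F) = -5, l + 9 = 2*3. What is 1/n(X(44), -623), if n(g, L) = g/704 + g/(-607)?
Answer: -427328/679 ≈ -629.35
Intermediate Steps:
l = -3 (l = -9 + 2*3 = -9 + 6 = -3)
X(j) = 7 (X(j) = -2 + (-5 + 2)² = -2 + (-3)² = -2 + 9 = 7)
n(g, L) = -97*g/427328 (n(g, L) = g*(1/704) + g*(-1/607) = g/704 - g/607 = -97*g/427328)
1/n(X(44), -623) = 1/(-97/427328*7) = 1/(-679/427328) = -427328/679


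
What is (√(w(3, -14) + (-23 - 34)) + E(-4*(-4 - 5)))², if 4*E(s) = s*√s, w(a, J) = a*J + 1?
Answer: 2818 + 756*I*√2 ≈ 2818.0 + 1069.1*I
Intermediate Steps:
w(a, J) = 1 + J*a (w(a, J) = J*a + 1 = 1 + J*a)
E(s) = s^(3/2)/4 (E(s) = (s*√s)/4 = s^(3/2)/4)
(√(w(3, -14) + (-23 - 34)) + E(-4*(-4 - 5)))² = (√((1 - 14*3) + (-23 - 34)) + (-4*(-4 - 5))^(3/2)/4)² = (√((1 - 42) - 57) + (-4*(-9))^(3/2)/4)² = (√(-41 - 57) + 36^(3/2)/4)² = (√(-98) + (¼)*216)² = (7*I*√2 + 54)² = (54 + 7*I*√2)²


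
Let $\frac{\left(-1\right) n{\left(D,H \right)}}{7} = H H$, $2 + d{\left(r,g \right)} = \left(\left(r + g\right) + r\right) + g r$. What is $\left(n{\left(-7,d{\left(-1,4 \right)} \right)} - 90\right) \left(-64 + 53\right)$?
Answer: $2222$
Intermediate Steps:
$d{\left(r,g \right)} = -2 + g + 2 r + g r$ ($d{\left(r,g \right)} = -2 + \left(\left(\left(r + g\right) + r\right) + g r\right) = -2 + \left(\left(\left(g + r\right) + r\right) + g r\right) = -2 + \left(\left(g + 2 r\right) + g r\right) = -2 + \left(g + 2 r + g r\right) = -2 + g + 2 r + g r$)
$n{\left(D,H \right)} = - 7 H^{2}$ ($n{\left(D,H \right)} = - 7 H H = - 7 H^{2}$)
$\left(n{\left(-7,d{\left(-1,4 \right)} \right)} - 90\right) \left(-64 + 53\right) = \left(- 7 \left(-2 + 4 + 2 \left(-1\right) + 4 \left(-1\right)\right)^{2} - 90\right) \left(-64 + 53\right) = \left(- 7 \left(-2 + 4 - 2 - 4\right)^{2} - 90\right) \left(-11\right) = \left(- 7 \left(-4\right)^{2} - 90\right) \left(-11\right) = \left(\left(-7\right) 16 - 90\right) \left(-11\right) = \left(-112 - 90\right) \left(-11\right) = \left(-202\right) \left(-11\right) = 2222$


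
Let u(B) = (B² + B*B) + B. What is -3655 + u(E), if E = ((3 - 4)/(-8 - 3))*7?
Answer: -442080/121 ≈ -3653.6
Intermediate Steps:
E = 7/11 (E = -1/(-11)*7 = -1*(-1/11)*7 = (1/11)*7 = 7/11 ≈ 0.63636)
u(B) = B + 2*B² (u(B) = (B² + B²) + B = 2*B² + B = B + 2*B²)
-3655 + u(E) = -3655 + 7*(1 + 2*(7/11))/11 = -3655 + 7*(1 + 14/11)/11 = -3655 + (7/11)*(25/11) = -3655 + 175/121 = -442080/121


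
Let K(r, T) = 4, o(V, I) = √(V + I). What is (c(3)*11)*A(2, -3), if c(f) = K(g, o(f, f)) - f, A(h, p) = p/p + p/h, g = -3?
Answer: -11/2 ≈ -5.5000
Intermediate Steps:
o(V, I) = √(I + V)
A(h, p) = 1 + p/h
c(f) = 4 - f
(c(3)*11)*A(2, -3) = ((4 - 1*3)*11)*((2 - 3)/2) = ((4 - 3)*11)*((½)*(-1)) = (1*11)*(-½) = 11*(-½) = -11/2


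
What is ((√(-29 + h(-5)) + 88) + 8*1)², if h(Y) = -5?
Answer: (96 + I*√34)² ≈ 9182.0 + 1119.5*I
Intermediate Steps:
((√(-29 + h(-5)) + 88) + 8*1)² = ((√(-29 - 5) + 88) + 8*1)² = ((√(-34) + 88) + 8)² = ((I*√34 + 88) + 8)² = ((88 + I*√34) + 8)² = (96 + I*√34)²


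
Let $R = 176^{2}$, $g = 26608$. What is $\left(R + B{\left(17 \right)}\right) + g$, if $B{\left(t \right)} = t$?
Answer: $57601$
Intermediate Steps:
$R = 30976$
$\left(R + B{\left(17 \right)}\right) + g = \left(30976 + 17\right) + 26608 = 30993 + 26608 = 57601$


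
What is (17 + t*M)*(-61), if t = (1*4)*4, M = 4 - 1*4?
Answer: -1037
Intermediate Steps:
M = 0 (M = 4 - 4 = 0)
t = 16 (t = 4*4 = 16)
(17 + t*M)*(-61) = (17 + 16*0)*(-61) = (17 + 0)*(-61) = 17*(-61) = -1037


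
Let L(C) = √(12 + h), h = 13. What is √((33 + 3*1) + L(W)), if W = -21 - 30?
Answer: √41 ≈ 6.4031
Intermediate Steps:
W = -51
L(C) = 5 (L(C) = √(12 + 13) = √25 = 5)
√((33 + 3*1) + L(W)) = √((33 + 3*1) + 5) = √((33 + 3) + 5) = √(36 + 5) = √41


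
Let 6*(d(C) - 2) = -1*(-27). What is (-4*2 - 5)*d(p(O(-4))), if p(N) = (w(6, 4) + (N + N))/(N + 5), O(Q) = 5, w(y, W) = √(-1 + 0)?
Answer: -169/2 ≈ -84.500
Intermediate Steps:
w(y, W) = I (w(y, W) = √(-1) = I)
p(N) = (I + 2*N)/(5 + N) (p(N) = (I + (N + N))/(N + 5) = (I + 2*N)/(5 + N))
d(C) = 13/2 (d(C) = 2 + (-1*(-27))/6 = 2 + (⅙)*27 = 2 + 9/2 = 13/2)
(-4*2 - 5)*d(p(O(-4))) = (-4*2 - 5)*(13/2) = (-8 - 5)*(13/2) = -13*13/2 = -169/2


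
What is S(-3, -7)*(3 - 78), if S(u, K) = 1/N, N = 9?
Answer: -25/3 ≈ -8.3333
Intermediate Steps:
S(u, K) = ⅑ (S(u, K) = 1/9 = ⅑)
S(-3, -7)*(3 - 78) = (3 - 78)/9 = (⅑)*(-75) = -25/3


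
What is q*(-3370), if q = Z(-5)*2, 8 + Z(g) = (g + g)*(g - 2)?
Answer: -417880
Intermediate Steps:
Z(g) = -8 + 2*g*(-2 + g) (Z(g) = -8 + (g + g)*(g - 2) = -8 + (2*g)*(-2 + g) = -8 + 2*g*(-2 + g))
q = 124 (q = (-8 - 4*(-5) + 2*(-5)**2)*2 = (-8 + 20 + 2*25)*2 = (-8 + 20 + 50)*2 = 62*2 = 124)
q*(-3370) = 124*(-3370) = -417880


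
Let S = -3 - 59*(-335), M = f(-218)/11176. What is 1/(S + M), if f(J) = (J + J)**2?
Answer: 1397/27631276 ≈ 5.0559e-5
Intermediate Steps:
f(J) = 4*J**2 (f(J) = (2*J)**2 = 4*J**2)
M = 23762/1397 (M = (4*(-218)**2)/11176 = (4*47524)*(1/11176) = 190096*(1/11176) = 23762/1397 ≈ 17.009)
S = 19762 (S = -3 + 19765 = 19762)
1/(S + M) = 1/(19762 + 23762/1397) = 1/(27631276/1397) = 1397/27631276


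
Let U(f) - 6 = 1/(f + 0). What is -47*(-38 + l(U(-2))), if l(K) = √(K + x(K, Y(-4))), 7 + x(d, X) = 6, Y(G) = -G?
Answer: 1786 - 141*√2/2 ≈ 1686.3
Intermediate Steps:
x(d, X) = -1 (x(d, X) = -7 + 6 = -1)
U(f) = 6 + 1/f (U(f) = 6 + 1/(f + 0) = 6 + 1/f)
l(K) = √(-1 + K) (l(K) = √(K - 1) = √(-1 + K))
-47*(-38 + l(U(-2))) = -47*(-38 + √(-1 + (6 + 1/(-2)))) = -47*(-38 + √(-1 + (6 - ½))) = -47*(-38 + √(-1 + 11/2)) = -47*(-38 + √(9/2)) = -47*(-38 + 3*√2/2) = 1786 - 141*√2/2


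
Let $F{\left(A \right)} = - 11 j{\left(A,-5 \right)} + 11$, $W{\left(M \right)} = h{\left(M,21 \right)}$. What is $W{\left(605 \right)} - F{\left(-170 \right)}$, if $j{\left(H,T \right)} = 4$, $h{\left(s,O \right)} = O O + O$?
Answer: $495$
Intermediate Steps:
$h{\left(s,O \right)} = O + O^{2}$ ($h{\left(s,O \right)} = O^{2} + O = O + O^{2}$)
$W{\left(M \right)} = 462$ ($W{\left(M \right)} = 21 \left(1 + 21\right) = 21 \cdot 22 = 462$)
$F{\left(A \right)} = -33$ ($F{\left(A \right)} = \left(-11\right) 4 + 11 = -44 + 11 = -33$)
$W{\left(605 \right)} - F{\left(-170 \right)} = 462 - -33 = 462 + 33 = 495$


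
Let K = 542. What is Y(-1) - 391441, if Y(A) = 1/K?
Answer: -212161021/542 ≈ -3.9144e+5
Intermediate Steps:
Y(A) = 1/542
Y(-1) - 391441 = 1/542 - 391441 = -212161021/542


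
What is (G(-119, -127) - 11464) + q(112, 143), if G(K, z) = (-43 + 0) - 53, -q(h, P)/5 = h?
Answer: -12120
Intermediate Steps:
q(h, P) = -5*h
G(K, z) = -96 (G(K, z) = -43 - 53 = -96)
(G(-119, -127) - 11464) + q(112, 143) = (-96 - 11464) - 5*112 = -11560 - 560 = -12120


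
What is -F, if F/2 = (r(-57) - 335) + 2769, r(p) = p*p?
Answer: -11366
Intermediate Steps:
r(p) = p²
F = 11366 (F = 2*(((-57)² - 335) + 2769) = 2*((3249 - 335) + 2769) = 2*(2914 + 2769) = 2*5683 = 11366)
-F = -1*11366 = -11366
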